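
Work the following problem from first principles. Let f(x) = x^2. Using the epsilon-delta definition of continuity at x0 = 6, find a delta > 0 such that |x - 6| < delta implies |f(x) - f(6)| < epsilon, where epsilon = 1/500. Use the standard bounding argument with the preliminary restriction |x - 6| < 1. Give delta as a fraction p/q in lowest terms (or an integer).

Factor: |x^2 - (6)^2| = |x - 6| * |x + 6|.
Impose |x - 6| < 1 first. Then |x + 6| = |(x - 6) + 2*(6)| <= |x - 6| + 2*|6| < 1 + 12 = 13.
So |x^2 - (6)^2| < delta * 13.
We need delta * 13 <= 1/500, i.e. delta <= 1/500/13 = 1/6500.
Since 1/6500 < 1, this is tighter than 1; take delta = 1/6500.
So delta = 1/6500 works.

1/6500


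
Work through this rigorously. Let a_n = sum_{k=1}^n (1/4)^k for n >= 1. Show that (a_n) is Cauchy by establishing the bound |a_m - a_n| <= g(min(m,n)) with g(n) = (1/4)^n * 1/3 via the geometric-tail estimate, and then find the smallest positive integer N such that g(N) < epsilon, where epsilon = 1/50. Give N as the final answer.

For m > n >= 1: |a_m - a_n| = sum_{k=n+1}^m (1/4)^k < sum_{k=n+1}^infinity (1/4)^k = (1/4)^(n+1) / (1 - 1/4) = (1/4)^n * (1/4) * (4/3) = (1/4)^n * 1/3.
So g(n) = (1/4)^n / 3. Since g(n) -> 0, (a_n) is Cauchy.
Now solve g(N) < 1/50: (1/4)^N / 3 < 1/50 <=> 4^N > 1 / (3 * 1/50) = 50/3.
Check powers of 4: 4^2 = 16 <= 50/3, 4^3 = 64 > 50/3.
So the smallest such N is 3. Check: g(3) = 1/(3 * 64) = 1/192 < 1/50.

3


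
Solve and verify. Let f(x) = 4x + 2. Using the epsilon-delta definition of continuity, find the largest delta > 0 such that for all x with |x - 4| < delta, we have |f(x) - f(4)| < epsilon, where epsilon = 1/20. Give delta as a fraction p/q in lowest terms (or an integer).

We compute f(4) = 4*(4) + 2 = 18.
|f(x) - f(4)| = |4x + 2 - (18)| = |4(x - 4)| = 4|x - 4|.
We need 4|x - 4| < 1/20, i.e. |x - 4| < 1/20 / 4 = 1/80.
So any delta <= 1/80 works. Conversely, if delta > 1/80, then x = 4 + 1/80 satisfies |x - 4| = 1/80 < delta but |f(x) - f(4)| = 4 * 1/80 = 1/20, which is not < 1/20; so no larger delta works.
Hence the largest such delta is 1/80.

1/80


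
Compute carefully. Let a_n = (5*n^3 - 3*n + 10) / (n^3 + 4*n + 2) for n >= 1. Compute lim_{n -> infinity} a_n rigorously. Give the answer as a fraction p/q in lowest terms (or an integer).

Divide numerator and denominator by n^3, the highest power:
numerator / n^3 = 5 - 3/n^2 + 10/n^3
denominator / n^3 = 1 + 4/n^2 + 2/n^3
As n -> infinity, all terms of the form c/n^k (k >= 1) tend to 0.
So numerator / n^3 -> 5 and denominator / n^3 -> 1.
Therefore lim a_n = 5.

5


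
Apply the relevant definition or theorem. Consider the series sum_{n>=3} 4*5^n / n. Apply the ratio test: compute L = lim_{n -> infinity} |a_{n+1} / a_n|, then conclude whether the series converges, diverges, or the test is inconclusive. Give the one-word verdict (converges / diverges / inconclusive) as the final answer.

Let a_n denote the general term. Form the ratio a_{n+1}/a_n and simplify:
a_{n+1}/a_n = 5*n/(n + 1)
Take the limit as n -> infinity: L = 5.
Since L = 5 > 1 (or L = infinity), the ratio test implies the series diverges.

diverges


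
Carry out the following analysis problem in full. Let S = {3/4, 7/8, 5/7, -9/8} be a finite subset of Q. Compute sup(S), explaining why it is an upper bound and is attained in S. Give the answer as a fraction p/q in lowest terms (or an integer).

S is finite, so sup(S) = max(S).
Sorted decreasing:
7/8, 3/4, 5/7, -9/8
The extremum is 7/8.
For every x in S, x <= 7/8. And 7/8 is in S, so it is attained.
Therefore sup(S) = 7/8.

7/8


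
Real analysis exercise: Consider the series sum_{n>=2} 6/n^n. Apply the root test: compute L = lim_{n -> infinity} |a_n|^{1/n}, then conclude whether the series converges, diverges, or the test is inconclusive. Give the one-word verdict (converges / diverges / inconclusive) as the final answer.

Let a_n denote the general term. Form |a_n|^(1/n) and simplify:
|a_n|^(1/n) = 6^(1/n)/n
Take the limit as n -> infinity: L = 0.
Since L = 0 < 1, the root test implies convergence.

converges


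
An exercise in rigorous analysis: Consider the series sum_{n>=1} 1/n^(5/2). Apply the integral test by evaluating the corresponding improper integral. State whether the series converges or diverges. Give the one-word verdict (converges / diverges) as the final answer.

Let f(x) = x^(-5/2). Then f is positive, continuous, and decreasing on [1, infinity), so the integral test applies.
Compute the improper integral int_{1}^infinity f(x) dx:
  antiderivative F(x) = -2/(3*x^(3/2)).
  As x -> infinity, F(x) -> 0 (since p = 5/2 > 1).
  So int = F(infinity) - F(1) = 0 - (-2/3) = 2/3.
  Finite, so by the integral test, the series converges.

converges


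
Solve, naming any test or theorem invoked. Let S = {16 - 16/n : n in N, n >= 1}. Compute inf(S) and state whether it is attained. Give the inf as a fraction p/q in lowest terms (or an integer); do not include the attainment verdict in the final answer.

Analysis:
- Values: 0, 8, 32/3, 12, ... strictly increasing.
- Minimum is 0 (n=1); inf = 0 (attained).
- 16 - 16/n -> 16 from below; sup = 16, not attained.
Conclusion: inf(S) = 0, attained in S.

0


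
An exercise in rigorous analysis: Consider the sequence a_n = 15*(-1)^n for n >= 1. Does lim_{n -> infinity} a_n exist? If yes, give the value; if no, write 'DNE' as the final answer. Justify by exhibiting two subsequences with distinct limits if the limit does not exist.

Examine the behaviour of a_n along subsequences.
Even-n subsequence a_{2k} = 15 -> 15. Odd-n subsequence a_{2k+1} = -15 -> -15.
Since these two subsequential limits are 15 and -15, distinct, the full sequence cannot converge (a convergent sequence has all subsequences tending to the same limit). So lim a_n does not exist.

DNE


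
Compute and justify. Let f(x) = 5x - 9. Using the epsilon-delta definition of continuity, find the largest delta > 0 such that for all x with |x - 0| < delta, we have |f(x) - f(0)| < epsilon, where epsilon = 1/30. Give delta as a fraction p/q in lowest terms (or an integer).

We compute f(0) = 5*(0) - 9 = -9.
|f(x) - f(0)| = |5x - 9 - (-9)| = |5(x - 0)| = 5|x - 0|.
We need 5|x - 0| < 1/30, i.e. |x - 0| < 1/30 / 5 = 1/150.
So any delta <= 1/150 works. Conversely, if delta > 1/150, then x = 0 + 1/150 satisfies |x - 0| = 1/150 < delta but |f(x) - f(0)| = 5 * 1/150 = 1/30, which is not < 1/30; so no larger delta works.
Hence the largest such delta is 1/150.

1/150


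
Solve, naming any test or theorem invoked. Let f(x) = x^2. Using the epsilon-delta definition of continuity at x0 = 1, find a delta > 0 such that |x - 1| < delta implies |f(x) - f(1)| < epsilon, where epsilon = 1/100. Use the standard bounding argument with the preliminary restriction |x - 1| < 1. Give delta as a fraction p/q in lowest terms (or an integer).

Factor: |x^2 - (1)^2| = |x - 1| * |x + 1|.
Impose |x - 1| < 1 first. Then |x + 1| = |(x - 1) + 2*(1)| <= |x - 1| + 2*|1| < 1 + 2 = 3.
So |x^2 - (1)^2| < delta * 3.
We need delta * 3 <= 1/100, i.e. delta <= 1/100/3 = 1/300.
Since 1/300 < 1, this is tighter than 1; take delta = 1/300.
So delta = 1/300 works.

1/300


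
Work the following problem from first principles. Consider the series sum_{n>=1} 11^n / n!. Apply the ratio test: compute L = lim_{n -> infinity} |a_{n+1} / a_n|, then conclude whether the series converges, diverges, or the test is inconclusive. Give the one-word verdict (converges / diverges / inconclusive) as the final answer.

Let a_n denote the general term. Form the ratio a_{n+1}/a_n and simplify:
a_{n+1}/a_n = 11/(n + 1)
Take the limit as n -> infinity: L = 0.
Since L = 0 < 1, the ratio test implies the series converges.

converges


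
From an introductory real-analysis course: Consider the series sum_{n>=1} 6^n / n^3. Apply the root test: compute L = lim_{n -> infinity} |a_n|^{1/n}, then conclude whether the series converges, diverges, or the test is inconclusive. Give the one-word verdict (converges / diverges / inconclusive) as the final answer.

Let a_n denote the general term. Form |a_n|^(1/n) and simplify:
|a_n|^(1/n) = 6/n^(3/n)
Take the limit as n -> infinity: L = 6.
Since L = 6 > 1, the root test implies divergence.

diverges


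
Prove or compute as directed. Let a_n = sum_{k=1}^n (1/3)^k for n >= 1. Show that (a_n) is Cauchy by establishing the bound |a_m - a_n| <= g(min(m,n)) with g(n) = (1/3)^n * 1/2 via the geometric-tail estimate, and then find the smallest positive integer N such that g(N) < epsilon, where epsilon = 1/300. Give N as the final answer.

For m > n >= 1: |a_m - a_n| = sum_{k=n+1}^m (1/3)^k < sum_{k=n+1}^infinity (1/3)^k = (1/3)^(n+1) / (1 - 1/3) = (1/3)^n * (1/3) * (3/2) = (1/3)^n * 1/2.
So g(n) = (1/3)^n / 2. Since g(n) -> 0, (a_n) is Cauchy.
Now solve g(N) < 1/300: (1/3)^N / 2 < 1/300 <=> 3^N > 1 / (2 * 1/300) = 150.
Check powers of 3: 3^4 = 81 <= 150, 3^5 = 243 > 150.
So the smallest such N is 5. Check: g(5) = 1/(2 * 243) = 1/486 < 1/300.

5


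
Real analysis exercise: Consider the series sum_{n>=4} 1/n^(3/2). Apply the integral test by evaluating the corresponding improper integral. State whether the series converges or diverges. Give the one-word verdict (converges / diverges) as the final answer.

Let f(x) = x^(-3/2). Then f is positive, continuous, and decreasing on [4, infinity), so the integral test applies.
Compute the improper integral int_{4}^infinity f(x) dx:
  antiderivative F(x) = -2/sqrt(x).
  As x -> infinity, F(x) -> 0 (since p = 3/2 > 1).
  So int = F(infinity) - F(4) = 0 - (-1) = 1.
  Finite, so by the integral test, the series converges.

converges


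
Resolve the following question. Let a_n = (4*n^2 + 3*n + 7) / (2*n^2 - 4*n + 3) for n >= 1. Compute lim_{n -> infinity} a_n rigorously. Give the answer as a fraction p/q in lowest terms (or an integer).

Divide numerator and denominator by n^2, the highest power:
numerator / n^2 = 4 + 3/n + 7/n^2
denominator / n^2 = 2 - 4/n + 3/n^2
As n -> infinity, all terms of the form c/n^k (k >= 1) tend to 0.
So numerator / n^2 -> 4 and denominator / n^2 -> 2.
Therefore lim a_n = 2.

2


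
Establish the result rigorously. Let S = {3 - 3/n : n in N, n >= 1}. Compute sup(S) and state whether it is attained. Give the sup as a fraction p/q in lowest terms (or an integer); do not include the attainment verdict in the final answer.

Analysis:
- Values: 0, 3/2, 2, 9/4, ... strictly increasing.
- Minimum is 0 (n=1); inf = 0 (attained).
- 3 - 3/n -> 3 from below; sup = 3, not attained.
Conclusion: sup(S) = 3, not attained in S.

3


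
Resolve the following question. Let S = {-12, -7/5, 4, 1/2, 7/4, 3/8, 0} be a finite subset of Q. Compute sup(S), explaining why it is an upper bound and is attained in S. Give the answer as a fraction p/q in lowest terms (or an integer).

S is finite, so sup(S) = max(S).
Sorted decreasing:
4, 7/4, 1/2, 3/8, 0, -7/5, -12
The extremum is 4.
For every x in S, x <= 4. And 4 is in S, so it is attained.
Therefore sup(S) = 4.

4


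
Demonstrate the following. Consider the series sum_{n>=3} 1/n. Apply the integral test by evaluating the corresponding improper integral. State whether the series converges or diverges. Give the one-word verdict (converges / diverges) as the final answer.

Let f(x) = 1/x. Then f is positive, continuous, and decreasing on [3, infinity), so the integral test applies.
Compute the improper integral int_{3}^infinity f(x) dx:
  antiderivative F(x) = log(x).
  As x -> infinity, log(x) -> infinity.
  So int = infinity - log(3) = infinity. By the integral test, the series diverges.

diverges


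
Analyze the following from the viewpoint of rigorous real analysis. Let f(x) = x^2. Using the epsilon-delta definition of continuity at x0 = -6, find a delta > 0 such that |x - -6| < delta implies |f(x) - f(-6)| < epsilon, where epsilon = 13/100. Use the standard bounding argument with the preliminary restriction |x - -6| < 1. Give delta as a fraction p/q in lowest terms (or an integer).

Factor: |x^2 - (-6)^2| = |x - -6| * |x + -6|.
Impose |x - -6| < 1 first. Then |x + -6| = |(x - -6) + 2*(-6)| <= |x - -6| + 2*|-6| < 1 + 12 = 13.
So |x^2 - (-6)^2| < delta * 13.
We need delta * 13 <= 13/100, i.e. delta <= 13/100/13 = 1/100.
Since 1/100 < 1, this is tighter than 1; take delta = 1/100.
So delta = 1/100 works.

1/100


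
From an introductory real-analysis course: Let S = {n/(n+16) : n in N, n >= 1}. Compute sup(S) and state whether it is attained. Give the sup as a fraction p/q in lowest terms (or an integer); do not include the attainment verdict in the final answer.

Analysis:
- Values: 1/17, 1/9, 3/19, 1/5, ... strictly increasing.
- Minimum is 1/17 (n=1); inf = 1/17 (attained).
- n/(n+16) = 1 - 16/(n+16) -> 1 from below as n -> infinity, and never equals 1.
- So sup = 1 (not attained).
Conclusion: sup(S) = 1, not attained in S.

1


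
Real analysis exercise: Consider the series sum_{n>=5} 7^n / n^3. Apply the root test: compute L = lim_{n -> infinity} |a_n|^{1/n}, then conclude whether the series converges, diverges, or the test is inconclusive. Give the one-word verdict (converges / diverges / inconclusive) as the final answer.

Let a_n denote the general term. Form |a_n|^(1/n) and simplify:
|a_n|^(1/n) = 7/n^(3/n)
Take the limit as n -> infinity: L = 7.
Since L = 7 > 1, the root test implies divergence.

diverges


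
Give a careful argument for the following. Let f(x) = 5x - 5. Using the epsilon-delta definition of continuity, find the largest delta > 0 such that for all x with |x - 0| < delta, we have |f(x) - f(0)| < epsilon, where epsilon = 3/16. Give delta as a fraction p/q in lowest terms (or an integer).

We compute f(0) = 5*(0) - 5 = -5.
|f(x) - f(0)| = |5x - 5 - (-5)| = |5(x - 0)| = 5|x - 0|.
We need 5|x - 0| < 3/16, i.e. |x - 0| < 3/16 / 5 = 3/80.
So any delta <= 3/80 works. Conversely, if delta > 3/80, then x = 0 + 3/80 satisfies |x - 0| = 3/80 < delta but |f(x) - f(0)| = 5 * 3/80 = 3/16, which is not < 3/16; so no larger delta works.
Hence the largest such delta is 3/80.

3/80


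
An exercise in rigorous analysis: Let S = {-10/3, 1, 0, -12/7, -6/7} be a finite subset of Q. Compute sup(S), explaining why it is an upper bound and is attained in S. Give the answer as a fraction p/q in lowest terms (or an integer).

S is finite, so sup(S) = max(S).
Sorted decreasing:
1, 0, -6/7, -12/7, -10/3
The extremum is 1.
For every x in S, x <= 1. And 1 is in S, so it is attained.
Therefore sup(S) = 1.

1


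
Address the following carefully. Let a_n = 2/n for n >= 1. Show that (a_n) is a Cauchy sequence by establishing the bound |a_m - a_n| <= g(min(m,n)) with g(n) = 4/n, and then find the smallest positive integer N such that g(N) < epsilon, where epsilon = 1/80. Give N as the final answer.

For any m, n >= 1, by the triangle inequality:
|a_m - a_n| = |2/m - 2/n| <= 2*1/m + 2*1/n <= 4/min(m,n).
So g(n) = 4/n bounds the Cauchy difference. Since g(n) -> 0, (a_n) is Cauchy.
Now solve g(N) < 1/80: 4/N < 1/80 <=> N > 4 / (1/80) = 320.
The smallest integer strictly greater than 320 is N = 321.
Check: g(321) = 4/321 = 4/321 < 1/80; g(320) = 1/80 >= 1/80. So N = 321.

321


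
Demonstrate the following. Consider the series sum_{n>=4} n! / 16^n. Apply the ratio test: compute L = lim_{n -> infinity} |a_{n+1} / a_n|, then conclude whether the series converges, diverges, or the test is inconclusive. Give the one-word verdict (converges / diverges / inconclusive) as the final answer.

Let a_n denote the general term. Form the ratio a_{n+1}/a_n and simplify:
a_{n+1}/a_n = n/16 + 1/16
Take the limit as n -> infinity: L = infinity.
Since L = infinity > 1 (or L = infinity), the ratio test implies the series diverges.

diverges


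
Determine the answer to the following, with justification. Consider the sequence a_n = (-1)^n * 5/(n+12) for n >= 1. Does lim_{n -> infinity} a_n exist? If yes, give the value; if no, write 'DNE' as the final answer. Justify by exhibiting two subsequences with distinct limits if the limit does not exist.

Examine the behaviour of a_n along subsequences.
Even-n subsequence a_{2k} = 5/(2k+12) -> 0. Odd-n subsequence a_{2k+1} = -5/(2k+13) -> 0. Both tend to 0, which suggests the limit is 0; verify directly.
|a_n - 0| = 5/(n+12) < 5/n for every n >= 1.
Given epsilon > 0, choose a positive integer N > 5/epsilon. Then for all n >= N, |a_n| < 5/n <= 5/N < epsilon.
So by the definition of the limit, lim a_n exists and equals 0.

0


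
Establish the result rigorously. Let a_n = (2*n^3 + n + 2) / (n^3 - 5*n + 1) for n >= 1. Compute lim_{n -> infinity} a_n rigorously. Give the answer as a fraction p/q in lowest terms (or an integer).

Divide numerator and denominator by n^3, the highest power:
numerator / n^3 = 2 + n^(-2) + 2/n^3
denominator / n^3 = 1 - 5/n^2 + n^(-3)
As n -> infinity, all terms of the form c/n^k (k >= 1) tend to 0.
So numerator / n^3 -> 2 and denominator / n^3 -> 1.
Therefore lim a_n = 2.

2


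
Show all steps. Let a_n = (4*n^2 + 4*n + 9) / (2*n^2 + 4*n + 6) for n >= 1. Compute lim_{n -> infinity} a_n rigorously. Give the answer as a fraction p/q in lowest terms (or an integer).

Divide numerator and denominator by n^2, the highest power:
numerator / n^2 = 4 + 4/n + 9/n^2
denominator / n^2 = 2 + 4/n + 6/n^2
As n -> infinity, all terms of the form c/n^k (k >= 1) tend to 0.
So numerator / n^2 -> 4 and denominator / n^2 -> 2.
Therefore lim a_n = 2.

2


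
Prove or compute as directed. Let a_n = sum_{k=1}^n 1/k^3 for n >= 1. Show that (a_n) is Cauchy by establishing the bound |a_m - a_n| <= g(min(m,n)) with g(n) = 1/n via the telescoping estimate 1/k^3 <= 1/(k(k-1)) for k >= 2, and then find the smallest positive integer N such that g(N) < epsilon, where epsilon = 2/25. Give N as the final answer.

For m > n >= 1: |a_m - a_n| = sum_{k=n+1}^m 1/k^3.
Use 1/k^3 <= 1/(k(k-1)) = 1/(k-1) - 1/k for k >= 2 (which holds since k^3 >= k^2 >= k(k-1) for k >= 2):
sum_{k=n+1}^m 1/k^3 <= sum_{k=n+1}^m (1/(k-1) - 1/k) = 1/n - 1/m <= 1/n.
By symmetry the same bound holds with n,m swapped, so |a_m - a_n| <= 1/min(m,n) = g(min(m,n)). Since g(n) -> 0, (a_n) is Cauchy.
Now solve g(N) < 2/25: 1/N < 2/25 <=> N > 1/(2/25) = 25/2.
The smallest integer strictly greater than 25/2 is N = 13.
Check: g(13) = 1/13 < 2/25; g(12) = 1/12 >= 2/25. So N = 13.

13


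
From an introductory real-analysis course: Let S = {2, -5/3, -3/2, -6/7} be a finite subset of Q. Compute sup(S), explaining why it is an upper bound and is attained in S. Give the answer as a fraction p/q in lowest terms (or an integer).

S is finite, so sup(S) = max(S).
Sorted decreasing:
2, -6/7, -3/2, -5/3
The extremum is 2.
For every x in S, x <= 2. And 2 is in S, so it is attained.
Therefore sup(S) = 2.

2


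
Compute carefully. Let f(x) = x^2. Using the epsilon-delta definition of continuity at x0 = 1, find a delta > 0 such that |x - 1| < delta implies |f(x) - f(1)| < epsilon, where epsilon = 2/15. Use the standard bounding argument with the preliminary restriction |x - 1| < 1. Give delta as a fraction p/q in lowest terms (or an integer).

Factor: |x^2 - (1)^2| = |x - 1| * |x + 1|.
Impose |x - 1| < 1 first. Then |x + 1| = |(x - 1) + 2*(1)| <= |x - 1| + 2*|1| < 1 + 2 = 3.
So |x^2 - (1)^2| < delta * 3.
We need delta * 3 <= 2/15, i.e. delta <= 2/15/3 = 2/45.
Since 2/45 < 1, this is tighter than 1; take delta = 2/45.
So delta = 2/45 works.

2/45


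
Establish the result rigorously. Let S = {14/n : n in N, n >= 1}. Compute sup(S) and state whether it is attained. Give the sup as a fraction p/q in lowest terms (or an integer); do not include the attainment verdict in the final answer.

Analysis:
- Values: 14, 7, 14/3, 7/2, ... strictly decreasing.
- The maximum is 14 (n=1); sup = 14 (attained).
- The set is bounded below by 0; 14/n -> 0 so 0 is the greatest lower bound.
- 0 is not in the set, so inf = 0 is not attained.
Conclusion: sup(S) = 14, attained in S.

14


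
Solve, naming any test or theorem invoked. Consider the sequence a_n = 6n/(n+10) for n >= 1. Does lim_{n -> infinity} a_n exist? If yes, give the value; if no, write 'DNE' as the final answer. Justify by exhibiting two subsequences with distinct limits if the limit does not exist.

Examine the behaviour of a_n along subsequences.
Even-n subsequence a_{2k} = 6(2k)/(2k+10) -> 6. Odd-n subsequence a_{2k+1} = 6(2k+1)/(2k+11) -> 6. Both tend to 6, which suggests the limit is 6; verify directly.
|a_n - 6| = |6n - 6(n+10)| / (n+10) = 60/(n+10) < 60/n for every n >= 1.
Given epsilon > 0, choose a positive integer N > 60/epsilon. Then for all n >= N, |a_n - 6| < 60/n <= 60/N < epsilon.
So by the definition of the limit, lim a_n exists and equals 6.

6


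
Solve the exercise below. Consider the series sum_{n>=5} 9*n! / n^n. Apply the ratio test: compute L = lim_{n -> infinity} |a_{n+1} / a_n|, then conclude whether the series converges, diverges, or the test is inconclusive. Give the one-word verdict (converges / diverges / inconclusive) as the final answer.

Let a_n denote the general term. Form the ratio a_{n+1}/a_n and simplify:
a_{n+1}/a_n = (n/(n + 1))^n
Take the limit as n -> infinity: L = exp(-1).
Since L = exp(-1) < 1, the ratio test implies the series converges.

converges


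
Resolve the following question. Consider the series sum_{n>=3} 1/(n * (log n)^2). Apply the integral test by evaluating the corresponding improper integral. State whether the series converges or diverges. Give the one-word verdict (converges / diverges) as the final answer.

Let f(x) = 1/(x*log(x)^2). Then f is positive, continuous, and decreasing on [3, infinity), so the integral test applies.
Compute the improper integral int_{3}^infinity f(x) dx:
  antiderivative F(x) = -1/log(x).
  F(x) -> 0 as x -> infinity.  int = 0 - F(3) = 1/log(3) < infinity. By the integral test, the series converges.

converges


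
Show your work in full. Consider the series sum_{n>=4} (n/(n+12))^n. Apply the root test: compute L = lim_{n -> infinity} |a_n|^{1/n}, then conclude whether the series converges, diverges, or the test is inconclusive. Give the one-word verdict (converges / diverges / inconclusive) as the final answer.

Let a_n denote the general term. Form |a_n|^(1/n) and simplify:
|a_n|^(1/n) = n/(n + 12)
Take the limit as n -> infinity: L = 1.
Since L = 1, the root test is inconclusive. (In fact a_n = (n/(n+12))^n -> e^(-12) != 0, so the nth-term test shows divergence; but the root test itself gives no conclusion.)

inconclusive


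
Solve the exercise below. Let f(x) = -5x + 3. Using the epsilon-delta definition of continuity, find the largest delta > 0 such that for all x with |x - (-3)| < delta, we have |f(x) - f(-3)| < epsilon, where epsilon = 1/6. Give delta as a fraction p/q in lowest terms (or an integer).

We compute f(-3) = -5*(-3) + 3 = 18.
|f(x) - f(-3)| = |-5x + 3 - (18)| = |-5(x - (-3))| = 5|x - (-3)|.
We need 5|x - (-3)| < 1/6, i.e. |x - (-3)| < 1/6 / 5 = 1/30.
So any delta <= 1/30 works. Conversely, if delta > 1/30, then x = -3 + 1/30 satisfies |x - (-3)| = 1/30 < delta but |f(x) - f(-3)| = 5 * 1/30 = 1/6, which is not < 1/6; so no larger delta works.
Hence the largest such delta is 1/30.

1/30


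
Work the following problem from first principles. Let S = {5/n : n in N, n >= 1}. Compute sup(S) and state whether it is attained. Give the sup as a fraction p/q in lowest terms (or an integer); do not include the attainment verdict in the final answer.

Analysis:
- Values: 5, 5/2, 5/3, 5/4, ... strictly decreasing.
- The maximum is 5 (n=1); sup = 5 (attained).
- The set is bounded below by 0; 5/n -> 0 so 0 is the greatest lower bound.
- 0 is not in the set, so inf = 0 is not attained.
Conclusion: sup(S) = 5, attained in S.

5


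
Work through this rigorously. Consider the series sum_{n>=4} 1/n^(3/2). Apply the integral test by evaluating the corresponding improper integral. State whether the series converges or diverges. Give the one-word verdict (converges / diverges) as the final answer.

Let f(x) = x^(-3/2). Then f is positive, continuous, and decreasing on [4, infinity), so the integral test applies.
Compute the improper integral int_{4}^infinity f(x) dx:
  antiderivative F(x) = -2/sqrt(x).
  As x -> infinity, F(x) -> 0 (since p = 3/2 > 1).
  So int = F(infinity) - F(4) = 0 - (-1) = 1.
  Finite, so by the integral test, the series converges.

converges


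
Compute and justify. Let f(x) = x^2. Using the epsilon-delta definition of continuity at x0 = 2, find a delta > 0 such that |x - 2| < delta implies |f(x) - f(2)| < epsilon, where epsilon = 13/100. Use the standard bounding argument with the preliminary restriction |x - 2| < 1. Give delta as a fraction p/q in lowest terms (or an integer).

Factor: |x^2 - (2)^2| = |x - 2| * |x + 2|.
Impose |x - 2| < 1 first. Then |x + 2| = |(x - 2) + 2*(2)| <= |x - 2| + 2*|2| < 1 + 4 = 5.
So |x^2 - (2)^2| < delta * 5.
We need delta * 5 <= 13/100, i.e. delta <= 13/100/5 = 13/500.
Since 13/500 < 1, this is tighter than 1; take delta = 13/500.
So delta = 13/500 works.

13/500


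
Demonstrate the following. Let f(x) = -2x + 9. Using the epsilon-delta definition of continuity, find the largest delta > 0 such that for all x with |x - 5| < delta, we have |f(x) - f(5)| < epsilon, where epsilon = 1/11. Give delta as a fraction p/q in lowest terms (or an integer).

We compute f(5) = -2*(5) + 9 = -1.
|f(x) - f(5)| = |-2x + 9 - (-1)| = |-2(x - 5)| = 2|x - 5|.
We need 2|x - 5| < 1/11, i.e. |x - 5| < 1/11 / 2 = 1/22.
So any delta <= 1/22 works. Conversely, if delta > 1/22, then x = 5 + 1/22 satisfies |x - 5| = 1/22 < delta but |f(x) - f(5)| = 2 * 1/22 = 1/11, which is not < 1/11; so no larger delta works.
Hence the largest such delta is 1/22.

1/22


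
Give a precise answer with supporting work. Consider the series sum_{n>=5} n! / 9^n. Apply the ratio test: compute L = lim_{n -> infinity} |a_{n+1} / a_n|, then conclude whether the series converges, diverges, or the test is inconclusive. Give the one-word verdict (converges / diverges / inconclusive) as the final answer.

Let a_n denote the general term. Form the ratio a_{n+1}/a_n and simplify:
a_{n+1}/a_n = n/9 + 1/9
Take the limit as n -> infinity: L = infinity.
Since L = infinity > 1 (or L = infinity), the ratio test implies the series diverges.

diverges


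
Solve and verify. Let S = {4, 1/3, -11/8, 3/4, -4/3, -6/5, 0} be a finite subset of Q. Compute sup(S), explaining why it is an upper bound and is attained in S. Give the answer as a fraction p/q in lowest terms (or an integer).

S is finite, so sup(S) = max(S).
Sorted decreasing:
4, 3/4, 1/3, 0, -6/5, -4/3, -11/8
The extremum is 4.
For every x in S, x <= 4. And 4 is in S, so it is attained.
Therefore sup(S) = 4.

4


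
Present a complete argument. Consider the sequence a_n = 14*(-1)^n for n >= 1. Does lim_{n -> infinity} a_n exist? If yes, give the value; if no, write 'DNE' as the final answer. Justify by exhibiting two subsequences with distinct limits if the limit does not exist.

Examine the behaviour of a_n along subsequences.
Even-n subsequence a_{2k} = 14 -> 14. Odd-n subsequence a_{2k+1} = -14 -> -14.
Since these two subsequential limits are 14 and -14, distinct, the full sequence cannot converge (a convergent sequence has all subsequences tending to the same limit). So lim a_n does not exist.

DNE


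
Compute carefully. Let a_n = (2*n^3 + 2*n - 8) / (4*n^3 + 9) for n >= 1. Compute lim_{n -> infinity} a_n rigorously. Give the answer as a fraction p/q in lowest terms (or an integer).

Divide numerator and denominator by n^3, the highest power:
numerator / n^3 = 2 + 2/n^2 - 8/n^3
denominator / n^3 = 4 + 9/n^3
As n -> infinity, all terms of the form c/n^k (k >= 1) tend to 0.
So numerator / n^3 -> 2 and denominator / n^3 -> 4.
Therefore lim a_n = 1/2.

1/2


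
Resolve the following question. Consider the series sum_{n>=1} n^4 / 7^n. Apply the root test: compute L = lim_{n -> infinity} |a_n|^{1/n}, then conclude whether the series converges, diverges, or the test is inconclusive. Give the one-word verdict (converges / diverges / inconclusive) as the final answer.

Let a_n denote the general term. Form |a_n|^(1/n) and simplify:
|a_n|^(1/n) = n^(4/n)/7
Take the limit as n -> infinity: L = 1/7.
Since L = 1/7 < 1, the root test implies convergence.

converges


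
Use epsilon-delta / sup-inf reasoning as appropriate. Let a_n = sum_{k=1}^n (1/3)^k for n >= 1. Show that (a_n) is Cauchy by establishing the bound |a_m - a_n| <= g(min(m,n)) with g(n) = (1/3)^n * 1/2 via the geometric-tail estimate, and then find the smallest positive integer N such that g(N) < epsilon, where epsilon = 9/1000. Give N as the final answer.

For m > n >= 1: |a_m - a_n| = sum_{k=n+1}^m (1/3)^k < sum_{k=n+1}^infinity (1/3)^k = (1/3)^(n+1) / (1 - 1/3) = (1/3)^n * (1/3) * (3/2) = (1/3)^n * 1/2.
So g(n) = (1/3)^n / 2. Since g(n) -> 0, (a_n) is Cauchy.
Now solve g(N) < 9/1000: (1/3)^N / 2 < 9/1000 <=> 3^N > 1 / (2 * 9/1000) = 500/9.
Check powers of 3: 3^3 = 27 <= 500/9, 3^4 = 81 > 500/9.
So the smallest such N is 4. Check: g(4) = 1/(2 * 81) = 1/162 < 9/1000.

4


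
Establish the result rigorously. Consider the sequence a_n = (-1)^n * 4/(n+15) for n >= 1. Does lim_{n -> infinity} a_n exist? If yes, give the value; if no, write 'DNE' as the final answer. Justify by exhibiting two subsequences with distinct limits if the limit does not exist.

Examine the behaviour of a_n along subsequences.
Even-n subsequence a_{2k} = 4/(2k+15) -> 0. Odd-n subsequence a_{2k+1} = -4/(2k+16) -> 0. Both tend to 0, which suggests the limit is 0; verify directly.
|a_n - 0| = 4/(n+15) < 4/n for every n >= 1.
Given epsilon > 0, choose a positive integer N > 4/epsilon. Then for all n >= N, |a_n| < 4/n <= 4/N < epsilon.
So by the definition of the limit, lim a_n exists and equals 0.

0


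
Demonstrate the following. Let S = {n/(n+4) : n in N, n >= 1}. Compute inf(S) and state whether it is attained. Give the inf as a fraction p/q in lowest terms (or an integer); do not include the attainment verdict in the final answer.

Analysis:
- Values: 1/5, 1/3, 3/7, 1/2, ... strictly increasing.
- Minimum is 1/5 (n=1); inf = 1/5 (attained).
- n/(n+4) = 1 - 4/(n+4) -> 1 from below as n -> infinity, and never equals 1.
- So sup = 1 (not attained).
Conclusion: inf(S) = 1/5, attained in S.

1/5


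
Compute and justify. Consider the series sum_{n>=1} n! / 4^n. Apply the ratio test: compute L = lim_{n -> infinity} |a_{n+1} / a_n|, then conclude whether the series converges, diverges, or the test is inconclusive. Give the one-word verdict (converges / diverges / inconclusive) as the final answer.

Let a_n denote the general term. Form the ratio a_{n+1}/a_n and simplify:
a_{n+1}/a_n = n/4 + 1/4
Take the limit as n -> infinity: L = infinity.
Since L = infinity > 1 (or L = infinity), the ratio test implies the series diverges.

diverges


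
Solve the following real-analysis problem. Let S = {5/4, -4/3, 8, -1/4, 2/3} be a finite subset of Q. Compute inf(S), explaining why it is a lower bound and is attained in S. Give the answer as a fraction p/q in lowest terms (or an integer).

S is finite, so inf(S) = min(S).
Sorted increasing:
-4/3, -1/4, 2/3, 5/4, 8
The extremum is -4/3.
For every x in S, x >= -4/3. And -4/3 is in S, so it is attained.
Therefore inf(S) = -4/3.

-4/3


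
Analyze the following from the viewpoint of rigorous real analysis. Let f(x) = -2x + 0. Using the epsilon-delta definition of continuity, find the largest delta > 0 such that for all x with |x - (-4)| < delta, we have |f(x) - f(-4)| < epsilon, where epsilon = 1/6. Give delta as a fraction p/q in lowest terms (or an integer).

We compute f(-4) = -2*(-4) + 0 = 8.
|f(x) - f(-4)| = |-2x + 0 - (8)| = |-2(x - (-4))| = 2|x - (-4)|.
We need 2|x - (-4)| < 1/6, i.e. |x - (-4)| < 1/6 / 2 = 1/12.
So any delta <= 1/12 works. Conversely, if delta > 1/12, then x = -4 + 1/12 satisfies |x - (-4)| = 1/12 < delta but |f(x) - f(-4)| = 2 * 1/12 = 1/6, which is not < 1/6; so no larger delta works.
Hence the largest such delta is 1/12.

1/12


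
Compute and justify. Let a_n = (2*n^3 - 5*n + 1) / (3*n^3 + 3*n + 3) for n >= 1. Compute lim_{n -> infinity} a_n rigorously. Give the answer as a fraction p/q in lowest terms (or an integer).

Divide numerator and denominator by n^3, the highest power:
numerator / n^3 = 2 - 5/n^2 + n^(-3)
denominator / n^3 = 3 + 3/n^2 + 3/n^3
As n -> infinity, all terms of the form c/n^k (k >= 1) tend to 0.
So numerator / n^3 -> 2 and denominator / n^3 -> 3.
Therefore lim a_n = 2/3.

2/3


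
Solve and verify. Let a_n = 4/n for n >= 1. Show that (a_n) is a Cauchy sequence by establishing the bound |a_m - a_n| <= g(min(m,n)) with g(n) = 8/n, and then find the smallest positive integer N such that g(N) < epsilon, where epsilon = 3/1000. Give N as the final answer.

For any m, n >= 1, by the triangle inequality:
|a_m - a_n| = |4/m - 4/n| <= 4*1/m + 4*1/n <= 8/min(m,n).
So g(n) = 8/n bounds the Cauchy difference. Since g(n) -> 0, (a_n) is Cauchy.
Now solve g(N) < 3/1000: 8/N < 3/1000 <=> N > 8 / (3/1000) = 8000/3.
The smallest integer strictly greater than 8000/3 is N = 2667.
Check: g(2667) = 8/2667 = 8/2667 < 3/1000; g(2666) = 4/1333 >= 3/1000. So N = 2667.

2667


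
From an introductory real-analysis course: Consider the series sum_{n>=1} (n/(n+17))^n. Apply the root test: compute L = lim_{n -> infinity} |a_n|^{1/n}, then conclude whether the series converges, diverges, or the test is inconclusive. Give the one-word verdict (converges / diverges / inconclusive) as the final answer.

Let a_n denote the general term. Form |a_n|^(1/n) and simplify:
|a_n|^(1/n) = n/(n + 17)
Take the limit as n -> infinity: L = 1.
Since L = 1, the root test is inconclusive. (In fact a_n = (n/(n+17))^n -> e^(-17) != 0, so the nth-term test shows divergence; but the root test itself gives no conclusion.)

inconclusive


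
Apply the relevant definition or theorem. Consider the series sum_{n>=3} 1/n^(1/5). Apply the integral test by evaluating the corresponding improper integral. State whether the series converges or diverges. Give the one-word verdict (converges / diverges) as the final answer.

Let f(x) = x^(-1/5). Then f is positive, continuous, and decreasing on [3, infinity), so the integral test applies.
Compute the improper integral int_{3}^infinity f(x) dx:
  antiderivative F(x) = 5*x^(4/5)/4.
  As x -> infinity, F(x) -> infinity (since p = 1/5 < 1).
  So the integral diverges. By the integral test, the series diverges.

diverges


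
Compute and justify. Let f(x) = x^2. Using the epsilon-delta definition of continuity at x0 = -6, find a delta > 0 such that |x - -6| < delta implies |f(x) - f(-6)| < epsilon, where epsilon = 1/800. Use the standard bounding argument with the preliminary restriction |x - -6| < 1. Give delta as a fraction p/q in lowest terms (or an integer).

Factor: |x^2 - (-6)^2| = |x - -6| * |x + -6|.
Impose |x - -6| < 1 first. Then |x + -6| = |(x - -6) + 2*(-6)| <= |x - -6| + 2*|-6| < 1 + 12 = 13.
So |x^2 - (-6)^2| < delta * 13.
We need delta * 13 <= 1/800, i.e. delta <= 1/800/13 = 1/10400.
Since 1/10400 < 1, this is tighter than 1; take delta = 1/10400.
So delta = 1/10400 works.

1/10400


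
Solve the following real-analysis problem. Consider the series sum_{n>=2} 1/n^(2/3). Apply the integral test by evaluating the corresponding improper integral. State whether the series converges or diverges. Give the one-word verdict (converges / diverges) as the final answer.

Let f(x) = x^(-2/3). Then f is positive, continuous, and decreasing on [2, infinity), so the integral test applies.
Compute the improper integral int_{2}^infinity f(x) dx:
  antiderivative F(x) = 3*x^(1/3).
  As x -> infinity, F(x) -> infinity (since p = 2/3 < 1).
  So the integral diverges. By the integral test, the series diverges.

diverges


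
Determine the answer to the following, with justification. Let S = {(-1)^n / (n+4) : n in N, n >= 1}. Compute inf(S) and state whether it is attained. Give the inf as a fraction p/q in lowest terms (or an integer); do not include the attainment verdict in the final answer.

Analysis:
- Values: -1/5, 1/6, -1/7, 1/8, -1/9, ...
- Positive terms (even n): 1/(2+4), 1/(4+4), ... decreasing -> max = 1/6 (n=2).
- Negative terms (odd n): -1/(1+4), -1/(3+4), ... increasing -> min = -1/5 (n=1).
- So sup = 1/6 (attained at n=2); inf = -1/5 (attained at n=1).
Conclusion: inf(S) = -1/5, attained in S.

-1/5


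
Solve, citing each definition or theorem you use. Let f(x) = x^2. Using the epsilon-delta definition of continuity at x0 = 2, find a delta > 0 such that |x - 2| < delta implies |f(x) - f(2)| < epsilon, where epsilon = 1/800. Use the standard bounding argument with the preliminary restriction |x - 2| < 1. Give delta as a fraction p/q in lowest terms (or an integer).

Factor: |x^2 - (2)^2| = |x - 2| * |x + 2|.
Impose |x - 2| < 1 first. Then |x + 2| = |(x - 2) + 2*(2)| <= |x - 2| + 2*|2| < 1 + 4 = 5.
So |x^2 - (2)^2| < delta * 5.
We need delta * 5 <= 1/800, i.e. delta <= 1/800/5 = 1/4000.
Since 1/4000 < 1, this is tighter than 1; take delta = 1/4000.
So delta = 1/4000 works.

1/4000


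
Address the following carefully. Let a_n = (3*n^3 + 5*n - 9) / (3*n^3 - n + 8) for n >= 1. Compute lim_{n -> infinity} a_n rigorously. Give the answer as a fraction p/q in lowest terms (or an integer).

Divide numerator and denominator by n^3, the highest power:
numerator / n^3 = 3 + 5/n^2 - 9/n^3
denominator / n^3 = 3 - 1/n^2 + 8/n^3
As n -> infinity, all terms of the form c/n^k (k >= 1) tend to 0.
So numerator / n^3 -> 3 and denominator / n^3 -> 3.
Therefore lim a_n = 1.

1


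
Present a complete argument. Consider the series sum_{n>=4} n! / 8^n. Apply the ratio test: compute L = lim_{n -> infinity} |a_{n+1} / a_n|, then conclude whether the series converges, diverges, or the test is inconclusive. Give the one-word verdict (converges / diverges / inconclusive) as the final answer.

Let a_n denote the general term. Form the ratio a_{n+1}/a_n and simplify:
a_{n+1}/a_n = n/8 + 1/8
Take the limit as n -> infinity: L = infinity.
Since L = infinity > 1 (or L = infinity), the ratio test implies the series diverges.

diverges


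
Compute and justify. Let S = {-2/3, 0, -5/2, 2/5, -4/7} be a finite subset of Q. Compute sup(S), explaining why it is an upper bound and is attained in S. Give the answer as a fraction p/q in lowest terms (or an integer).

S is finite, so sup(S) = max(S).
Sorted decreasing:
2/5, 0, -4/7, -2/3, -5/2
The extremum is 2/5.
For every x in S, x <= 2/5. And 2/5 is in S, so it is attained.
Therefore sup(S) = 2/5.

2/5


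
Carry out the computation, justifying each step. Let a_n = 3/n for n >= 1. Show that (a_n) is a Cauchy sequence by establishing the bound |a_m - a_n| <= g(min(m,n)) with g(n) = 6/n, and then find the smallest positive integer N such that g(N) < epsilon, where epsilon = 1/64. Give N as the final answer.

For any m, n >= 1, by the triangle inequality:
|a_m - a_n| = |3/m - 3/n| <= 3*1/m + 3*1/n <= 6/min(m,n).
So g(n) = 6/n bounds the Cauchy difference. Since g(n) -> 0, (a_n) is Cauchy.
Now solve g(N) < 1/64: 6/N < 1/64 <=> N > 6 / (1/64) = 384.
The smallest integer strictly greater than 384 is N = 385.
Check: g(385) = 6/385 = 6/385 < 1/64; g(384) = 1/64 >= 1/64. So N = 385.

385


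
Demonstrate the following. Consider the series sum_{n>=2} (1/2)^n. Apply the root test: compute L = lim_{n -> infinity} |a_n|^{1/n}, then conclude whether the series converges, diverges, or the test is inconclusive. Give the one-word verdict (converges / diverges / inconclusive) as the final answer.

Let a_n denote the general term. Form |a_n|^(1/n) and simplify:
|a_n|^(1/n) = 1/2
Take the limit as n -> infinity: L = 1/2.
Since L = 1/2 < 1, the root test implies convergence.

converges


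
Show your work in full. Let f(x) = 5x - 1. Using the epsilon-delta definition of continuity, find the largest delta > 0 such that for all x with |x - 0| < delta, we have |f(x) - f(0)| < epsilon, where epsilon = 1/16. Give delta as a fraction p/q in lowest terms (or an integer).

We compute f(0) = 5*(0) - 1 = -1.
|f(x) - f(0)| = |5x - 1 - (-1)| = |5(x - 0)| = 5|x - 0|.
We need 5|x - 0| < 1/16, i.e. |x - 0| < 1/16 / 5 = 1/80.
So any delta <= 1/80 works. Conversely, if delta > 1/80, then x = 0 + 1/80 satisfies |x - 0| = 1/80 < delta but |f(x) - f(0)| = 5 * 1/80 = 1/16, which is not < 1/16; so no larger delta works.
Hence the largest such delta is 1/80.

1/80
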